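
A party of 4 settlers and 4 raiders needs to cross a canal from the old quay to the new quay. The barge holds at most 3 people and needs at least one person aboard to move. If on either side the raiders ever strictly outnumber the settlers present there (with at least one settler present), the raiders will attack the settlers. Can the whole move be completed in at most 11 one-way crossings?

Yes — this plan uses 9 crossings (≤ 11):
1. 2 raiders → the new quay.  (the old quay: 4S 2R; the new quay: 0S 2R)
2. 1 raider ← the old quay.  (the old quay: 4S 3R; the new quay: 0S 1R)
3. 3 raiders → the new quay.  (the old quay: 4S 0R; the new quay: 0S 4R)
4. 1 raider ← the old quay.  (the old quay: 4S 1R; the new quay: 0S 3R)
5. 3 settlers → the new quay.  (the old quay: 1S 1R; the new quay: 3S 3R)
6. 1 settler and 1 raider ← the old quay.  (the old quay: 2S 2R; the new quay: 2S 2R)
7. 2 settlers → the new quay.  (the old quay: 0S 2R; the new quay: 4S 2R)
8. 1 raider ← the old quay.  (the old quay: 0S 3R; the new quay: 4S 1R)
9. 3 raiders → the new quay.  (the old quay: 0S 0R; the new quay: 4S 4R)

Yes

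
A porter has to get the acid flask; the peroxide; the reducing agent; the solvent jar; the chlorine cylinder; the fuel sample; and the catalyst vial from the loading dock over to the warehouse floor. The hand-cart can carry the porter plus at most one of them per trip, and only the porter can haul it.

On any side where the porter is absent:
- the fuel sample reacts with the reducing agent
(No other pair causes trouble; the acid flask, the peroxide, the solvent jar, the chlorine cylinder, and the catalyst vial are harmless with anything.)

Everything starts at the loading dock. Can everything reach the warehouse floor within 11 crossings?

No

Counting alone: the porter can take at most 1 across per trip to the warehouse floor, so moving all 7 needs at least 7 loaded trips out, with a return between consecutive ones — at least 13 crossings.
Since 11 < 13, 11 crossings cannot be enough. (The shortest complete plan in fact takes 13:)
1. Porter goes to the warehouse floor with the reducing agent.  [the loading dock: the acid flask, the catalyst vial, the chlorine cylinder, the fuel sample, the peroxide, the solvent jar | the warehouse floor: the reducing agent]
2. Porter goes back to the loading dock alone.  [the loading dock: the acid flask, the catalyst vial, the chlorine cylinder, the fuel sample, the peroxide, the solvent jar | the warehouse floor: the reducing agent]
3. Porter goes to the warehouse floor with the acid flask.  [the loading dock: the catalyst vial, the chlorine cylinder, the fuel sample, the peroxide, the solvent jar | the warehouse floor: the acid flask, the reducing agent]
4. Porter goes back to the loading dock alone.  [the loading dock: the catalyst vial, the chlorine cylinder, the fuel sample, the peroxide, the solvent jar | the warehouse floor: the acid flask, the reducing agent]
5. Porter goes to the warehouse floor with the peroxide.  [the loading dock: the catalyst vial, the chlorine cylinder, the fuel sample, the solvent jar | the warehouse floor: the acid flask, the peroxide, the reducing agent]
6. Porter goes back to the loading dock alone.  [the loading dock: the catalyst vial, the chlorine cylinder, the fuel sample, the solvent jar | the warehouse floor: the acid flask, the peroxide, the reducing agent]
7. Porter goes to the warehouse floor with the solvent jar.  [the loading dock: the catalyst vial, the chlorine cylinder, the fuel sample | the warehouse floor: the acid flask, the peroxide, the reducing agent, the solvent jar]
8. Porter goes back to the loading dock alone.  [the loading dock: the catalyst vial, the chlorine cylinder, the fuel sample | the warehouse floor: the acid flask, the peroxide, the reducing agent, the solvent jar]
9. Porter goes to the warehouse floor with the chlorine cylinder.  [the loading dock: the catalyst vial, the fuel sample | the warehouse floor: the acid flask, the chlorine cylinder, the peroxide, the reducing agent, the solvent jar]
10. Porter goes back to the loading dock alone.  [the loading dock: the catalyst vial, the fuel sample | the warehouse floor: the acid flask, the chlorine cylinder, the peroxide, the reducing agent, the solvent jar]
11. Porter goes to the warehouse floor with the catalyst vial.  [the loading dock: the fuel sample | the warehouse floor: the acid flask, the catalyst vial, the chlorine cylinder, the peroxide, the reducing agent, the solvent jar]
12. Porter goes back to the loading dock alone.  [the loading dock: the fuel sample | the warehouse floor: the acid flask, the catalyst vial, the chlorine cylinder, the peroxide, the reducing agent, the solvent jar]
13. Porter goes to the warehouse floor with the fuel sample.  [the loading dock: — | the warehouse floor: the acid flask, the catalyst vial, the chlorine cylinder, the fuel sample, the peroxide, the reducing agent, the solvent jar]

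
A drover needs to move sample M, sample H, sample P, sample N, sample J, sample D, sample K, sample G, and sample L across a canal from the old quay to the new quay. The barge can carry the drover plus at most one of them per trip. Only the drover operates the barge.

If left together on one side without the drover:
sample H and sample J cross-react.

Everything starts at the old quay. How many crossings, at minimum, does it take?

Counting alone: the drover can take at most 1 across per trip to the new quay, so moving all 9 needs at least 9 loaded trips out, with a return between consecutive ones — at least 17 crossings.
The plan below uses exactly 17 crossings, so it is optimal:
1. Drover goes to the new quay with sample H.  [the old quay: sample D, sample G, sample J, sample K, sample L, sample M, sample N, sample P | the new quay: sample H]
2. Drover goes back to the old quay alone.  [the old quay: sample D, sample G, sample J, sample K, sample L, sample M, sample N, sample P | the new quay: sample H]
3. Drover goes to the new quay with sample M.  [the old quay: sample D, sample G, sample J, sample K, sample L, sample N, sample P | the new quay: sample H, sample M]
4. Drover goes back to the old quay alone.  [the old quay: sample D, sample G, sample J, sample K, sample L, sample N, sample P | the new quay: sample H, sample M]
5. Drover goes to the new quay with sample P.  [the old quay: sample D, sample G, sample J, sample K, sample L, sample N | the new quay: sample H, sample M, sample P]
6. Drover goes back to the old quay alone.  [the old quay: sample D, sample G, sample J, sample K, sample L, sample N | the new quay: sample H, sample M, sample P]
7. Drover goes to the new quay with sample N.  [the old quay: sample D, sample G, sample J, sample K, sample L | the new quay: sample H, sample M, sample N, sample P]
8. Drover goes back to the old quay alone.  [the old quay: sample D, sample G, sample J, sample K, sample L | the new quay: sample H, sample M, sample N, sample P]
9. Drover goes to the new quay with sample D.  [the old quay: sample G, sample J, sample K, sample L | the new quay: sample D, sample H, sample M, sample N, sample P]
10. Drover goes back to the old quay alone.  [the old quay: sample G, sample J, sample K, sample L | the new quay: sample D, sample H, sample M, sample N, sample P]
11. Drover goes to the new quay with sample K.  [the old quay: sample G, sample J, sample L | the new quay: sample D, sample H, sample K, sample M, sample N, sample P]
12. Drover goes back to the old quay alone.  [the old quay: sample G, sample J, sample L | the new quay: sample D, sample H, sample K, sample M, sample N, sample P]
13. Drover goes to the new quay with sample G.  [the old quay: sample J, sample L | the new quay: sample D, sample G, sample H, sample K, sample M, sample N, sample P]
14. Drover goes back to the old quay alone.  [the old quay: sample J, sample L | the new quay: sample D, sample G, sample H, sample K, sample M, sample N, sample P]
15. Drover goes to the new quay with sample L.  [the old quay: sample J | the new quay: sample D, sample G, sample H, sample K, sample L, sample M, sample N, sample P]
16. Drover goes back to the old quay alone.  [the old quay: sample J | the new quay: sample D, sample G, sample H, sample K, sample L, sample M, sample N, sample P]
17. Drover goes to the new quay with sample J.  [the old quay: — | the new quay: sample D, sample G, sample H, sample J, sample K, sample L, sample M, sample N, sample P]

17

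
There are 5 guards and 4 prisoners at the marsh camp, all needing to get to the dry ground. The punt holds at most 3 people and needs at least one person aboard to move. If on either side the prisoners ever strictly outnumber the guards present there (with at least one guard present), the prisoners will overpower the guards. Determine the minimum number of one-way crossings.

Counting alone: each trip to the dry ground takes at most 3 across and each return brings at least 1 back, so after t trips out (and t−1 returns) at most 3t − (t−1) of the 9 are across; that first reaches 9 at t = 4, so at least 7 crossings are needed.
The plan below uses exactly 7 crossings, so it is optimal:
1. 3 prisoners → the dry ground.  (the marsh camp: 5G 1P; the dry ground: 0G 3P)
2. 1 prisoner ← the marsh camp.  (the marsh camp: 5G 2P; the dry ground: 0G 2P)
3. 3 guards → the dry ground.  (the marsh camp: 2G 2P; the dry ground: 3G 2P)
4. 1 guard ← the marsh camp.  (the marsh camp: 3G 2P; the dry ground: 2G 2P)
5. 2 guards and 1 prisoner → the dry ground.  (the marsh camp: 1G 1P; the dry ground: 4G 3P)
6. 1 guard ← the marsh camp.  (the marsh camp: 2G 1P; the dry ground: 3G 3P)
7. 2 guards and 1 prisoner → the dry ground.  (the marsh camp: 0G 0P; the dry ground: 5G 4P)

7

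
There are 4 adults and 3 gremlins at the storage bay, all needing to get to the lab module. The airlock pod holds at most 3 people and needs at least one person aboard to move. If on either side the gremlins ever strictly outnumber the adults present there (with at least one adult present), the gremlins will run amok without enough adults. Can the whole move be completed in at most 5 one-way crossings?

Yes

Yes — this plan uses 5 crossings (≤ 5):
1. 3 gremlins → the lab module.  (the storage bay: 4A 0G; the lab module: 0A 3G)
2. 1 gremlin ← the storage bay.  (the storage bay: 4A 1G; the lab module: 0A 2G)
3. 3 adults → the lab module.  (the storage bay: 1A 1G; the lab module: 3A 2G)
4. 1 adult ← the storage bay.  (the storage bay: 2A 1G; the lab module: 2A 2G)
5. 2 adults and 1 gremlin → the lab module.  (the storage bay: 0A 0G; the lab module: 4A 3G)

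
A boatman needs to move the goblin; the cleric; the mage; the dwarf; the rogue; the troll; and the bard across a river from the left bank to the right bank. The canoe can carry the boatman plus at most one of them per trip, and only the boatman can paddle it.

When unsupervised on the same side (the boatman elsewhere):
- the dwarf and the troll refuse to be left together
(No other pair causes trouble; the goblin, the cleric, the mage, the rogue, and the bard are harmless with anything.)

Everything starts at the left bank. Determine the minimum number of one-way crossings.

Counting alone: the boatman can take at most 1 across per trip to the right bank, so moving all 7 needs at least 7 loaded trips out, with a return between consecutive ones — at least 13 crossings.
The plan below uses exactly 13 crossings, so it is optimal:
1. Boatman goes to the right bank with the dwarf.  [the left bank: the bard, the cleric, the goblin, the mage, the rogue, the troll | the right bank: the dwarf]
2. Boatman goes back to the left bank alone.  [the left bank: the bard, the cleric, the goblin, the mage, the rogue, the troll | the right bank: the dwarf]
3. Boatman goes to the right bank with the goblin.  [the left bank: the bard, the cleric, the mage, the rogue, the troll | the right bank: the dwarf, the goblin]
4. Boatman goes back to the left bank alone.  [the left bank: the bard, the cleric, the mage, the rogue, the troll | the right bank: the dwarf, the goblin]
5. Boatman goes to the right bank with the cleric.  [the left bank: the bard, the mage, the rogue, the troll | the right bank: the cleric, the dwarf, the goblin]
6. Boatman goes back to the left bank alone.  [the left bank: the bard, the mage, the rogue, the troll | the right bank: the cleric, the dwarf, the goblin]
7. Boatman goes to the right bank with the mage.  [the left bank: the bard, the rogue, the troll | the right bank: the cleric, the dwarf, the goblin, the mage]
8. Boatman goes back to the left bank alone.  [the left bank: the bard, the rogue, the troll | the right bank: the cleric, the dwarf, the goblin, the mage]
9. Boatman goes to the right bank with the rogue.  [the left bank: the bard, the troll | the right bank: the cleric, the dwarf, the goblin, the mage, the rogue]
10. Boatman goes back to the left bank alone.  [the left bank: the bard, the troll | the right bank: the cleric, the dwarf, the goblin, the mage, the rogue]
11. Boatman goes to the right bank with the bard.  [the left bank: the troll | the right bank: the bard, the cleric, the dwarf, the goblin, the mage, the rogue]
12. Boatman goes back to the left bank alone.  [the left bank: the troll | the right bank: the bard, the cleric, the dwarf, the goblin, the mage, the rogue]
13. Boatman goes to the right bank with the troll.  [the left bank: — | the right bank: the bard, the cleric, the dwarf, the goblin, the mage, the rogue, the troll]

13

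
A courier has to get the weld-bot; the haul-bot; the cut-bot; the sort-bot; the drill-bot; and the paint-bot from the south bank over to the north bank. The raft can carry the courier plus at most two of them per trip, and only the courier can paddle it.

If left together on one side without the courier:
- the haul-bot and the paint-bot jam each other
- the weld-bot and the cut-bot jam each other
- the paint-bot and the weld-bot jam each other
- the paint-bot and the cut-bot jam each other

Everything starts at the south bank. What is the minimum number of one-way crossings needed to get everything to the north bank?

Counting alone: the courier can take at most 2 across per trip to the north bank, so moving all 6 needs at least 3 loaded trips out, with a return between consecutive ones — at least 5 crossings.
The safety rule pushes this higher. Following every safe sequence of crossings, the most of the 6 that can be at the north bank as the raft arrives there on crossings 5, 7 is 4, 5 respectively — never all 6.
So no plan with fewer than 9 crossings exists, and this one achieves 9:
1. Courier goes to the north bank with the paint-bot and the weld-bot.
2. Courier goes back to the south bank with the weld-bot.
3. Courier goes to the north bank with the haul-bot and the weld-bot.
4. Courier goes back to the south bank with the paint-bot.
5. Courier goes to the north bank with the cut-bot and the sort-bot.
6. Courier goes back to the south bank with the weld-bot.
7. Courier goes to the north bank with the drill-bot and the weld-bot.
8. Courier goes back to the south bank with the weld-bot.
9. Courier goes to the north bank with the paint-bot and the weld-bot.

9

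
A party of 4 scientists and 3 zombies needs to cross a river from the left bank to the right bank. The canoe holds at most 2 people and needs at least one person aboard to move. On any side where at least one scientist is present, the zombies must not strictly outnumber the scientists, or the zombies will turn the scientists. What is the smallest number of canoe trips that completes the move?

Counting alone: each trip to the right bank takes at most 2 across and each return brings at least 1 back, so after t trips out (and t−1 returns) at most 2t − (t−1) of the 7 are across; that first reaches 7 at t = 6, so at least 11 crossings are needed.
The plan below uses exactly 11 crossings, so it is optimal:
1. 2 zombies → the right bank.  (the left bank: 4S 1Z; the right bank: 0S 2Z)
2. 1 zombie ← the left bank.  (the left bank: 4S 2Z; the right bank: 0S 1Z)
3. 2 zombies → the right bank.  (the left bank: 4S 0Z; the right bank: 0S 3Z)
4. 1 zombie ← the left bank.  (the left bank: 4S 1Z; the right bank: 0S 2Z)
5. 2 scientists → the right bank.  (the left bank: 2S 1Z; the right bank: 2S 2Z)
6. 1 zombie ← the left bank.  (the left bank: 2S 2Z; the right bank: 2S 1Z)
7. 1 scientist and 1 zombie → the right bank.  (the left bank: 1S 1Z; the right bank: 3S 2Z)
8. 1 scientist ← the left bank.  (the left bank: 2S 1Z; the right bank: 2S 2Z)
9. 1 scientist and 1 zombie → the right bank.  (the left bank: 1S 0Z; the right bank: 3S 3Z)
10. 1 zombie ← the left bank.  (the left bank: 1S 1Z; the right bank: 3S 2Z)
11. 1 scientist and 1 zombie → the right bank.  (the left bank: 0S 0Z; the right bank: 4S 3Z)

11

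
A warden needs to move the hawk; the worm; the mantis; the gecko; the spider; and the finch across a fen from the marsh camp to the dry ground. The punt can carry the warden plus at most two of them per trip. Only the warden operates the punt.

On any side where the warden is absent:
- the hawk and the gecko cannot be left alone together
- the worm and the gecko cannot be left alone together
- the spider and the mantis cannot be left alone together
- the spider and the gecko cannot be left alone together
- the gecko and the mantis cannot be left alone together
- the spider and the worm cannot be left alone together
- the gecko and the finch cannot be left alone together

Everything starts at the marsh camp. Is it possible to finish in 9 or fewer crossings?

Yes — this plan uses 9 crossings (≤ 9):
1. Warden goes to the dry ground with the gecko and the spider.
2. Warden goes back to the marsh camp with the gecko.
3. Warden goes to the dry ground with the gecko and the hawk.
4. Warden goes back to the marsh camp with the gecko.
5. Warden goes to the dry ground with the finch and the gecko.
6. Warden goes back to the marsh camp with the gecko.
7. Warden goes to the dry ground with the mantis and the worm.
8. Warden goes back to the marsh camp with the spider.
9. Warden goes to the dry ground with the gecko and the spider.

Yes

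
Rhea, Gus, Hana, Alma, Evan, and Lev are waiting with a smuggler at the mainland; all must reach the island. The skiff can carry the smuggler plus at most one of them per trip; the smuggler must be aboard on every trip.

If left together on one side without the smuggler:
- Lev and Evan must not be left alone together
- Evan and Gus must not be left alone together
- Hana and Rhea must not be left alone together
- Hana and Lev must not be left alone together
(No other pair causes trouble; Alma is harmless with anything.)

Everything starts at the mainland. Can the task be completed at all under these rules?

Whatever the first load, the items left behind include a forbidden pair without the smuggler. No opening move is safe, so no plan exists.

No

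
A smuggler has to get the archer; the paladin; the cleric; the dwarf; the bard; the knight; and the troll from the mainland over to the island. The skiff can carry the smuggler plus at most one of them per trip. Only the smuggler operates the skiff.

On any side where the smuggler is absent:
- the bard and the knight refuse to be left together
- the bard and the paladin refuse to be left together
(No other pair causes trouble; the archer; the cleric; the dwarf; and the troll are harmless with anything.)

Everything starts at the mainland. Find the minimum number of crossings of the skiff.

15

Counting alone: the smuggler can take at most 1 across per trip to the island, so moving all 7 needs at least 7 loaded trips out, with a return between consecutive ones — at least 13 crossings.
The safety rule pushes this higher. Following every safe sequence of crossings, the most of the 7 that can be at the island as the skiff arrives there on crossing 13 is 6 — never all 7.
So no plan with fewer than 15 crossings exists, and this one achieves 15:
1. Smuggler goes to the island with the bard.  [the mainland: the archer, the cleric, the dwarf, the knight, the paladin, the troll | the island: the bard]
2. Smuggler goes back to the mainland alone.  [the mainland: the archer, the cleric, the dwarf, the knight, the paladin, the troll | the island: the bard]
3. Smuggler goes to the island with the archer.  [the mainland: the cleric, the dwarf, the knight, the paladin, the troll | the island: the archer, the bard]
4. Smuggler goes back to the mainland alone.  [the mainland: the cleric, the dwarf, the knight, the paladin, the troll | the island: the archer, the bard]
5. Smuggler goes to the island with the paladin.  [the mainland: the cleric, the dwarf, the knight, the troll | the island: the archer, the bard, the paladin]
6. Smuggler goes back to the mainland with the bard.  [the mainland: the bard, the cleric, the dwarf, the knight, the troll | the island: the archer, the paladin]
7. Smuggler goes to the island with the knight.  [the mainland: the bard, the cleric, the dwarf, the troll | the island: the archer, the knight, the paladin]
8. Smuggler goes back to the mainland alone.  [the mainland: the bard, the cleric, the dwarf, the troll | the island: the archer, the knight, the paladin]
9. Smuggler goes to the island with the cleric.  [the mainland: the bard, the dwarf, the troll | the island: the archer, the cleric, the knight, the paladin]
10. Smuggler goes back to the mainland alone.  [the mainland: the bard, the dwarf, the troll | the island: the archer, the cleric, the knight, the paladin]
11. Smuggler goes to the island with the dwarf.  [the mainland: the bard, the troll | the island: the archer, the cleric, the dwarf, the knight, the paladin]
12. Smuggler goes back to the mainland alone.  [the mainland: the bard, the troll | the island: the archer, the cleric, the dwarf, the knight, the paladin]
13. Smuggler goes to the island with the troll.  [the mainland: the bard | the island: the archer, the cleric, the dwarf, the knight, the paladin, the troll]
14. Smuggler goes back to the mainland alone.  [the mainland: the bard | the island: the archer, the cleric, the dwarf, the knight, the paladin, the troll]
15. Smuggler goes to the island with the bard.  [the mainland: — | the island: the archer, the bard, the cleric, the dwarf, the knight, the paladin, the troll]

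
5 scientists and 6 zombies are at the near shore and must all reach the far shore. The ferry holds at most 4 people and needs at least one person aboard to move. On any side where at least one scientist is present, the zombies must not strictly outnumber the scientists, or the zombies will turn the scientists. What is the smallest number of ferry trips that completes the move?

The zombies already outnumber the scientists at the near shore before anyone moves, so the starting position itself is disallowed.

impossible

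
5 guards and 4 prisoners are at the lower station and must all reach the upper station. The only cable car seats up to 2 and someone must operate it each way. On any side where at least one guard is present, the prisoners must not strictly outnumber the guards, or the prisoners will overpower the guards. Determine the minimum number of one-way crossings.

15

Counting alone: each trip to the upper station takes at most 2 across and each return brings at least 1 back, so after t trips out (and t−1 returns) at most 2t − (t−1) of the 9 are across; that first reaches 9 at t = 8, so at least 15 crossings are needed.
The plan below uses exactly 15 crossings, so it is optimal:
1. 2 prisoners → the upper station.  (the lower station: 5G 2P; the upper station: 0G 2P)
2. 1 prisoner ← the lower station.  (the lower station: 5G 3P; the upper station: 0G 1P)
3. 2 prisoners → the upper station.  (the lower station: 5G 1P; the upper station: 0G 3P)
4. 1 prisoner ← the lower station.  (the lower station: 5G 2P; the upper station: 0G 2P)
5. 2 guards → the upper station.  (the lower station: 3G 2P; the upper station: 2G 2P)
6. 1 prisoner ← the lower station.  (the lower station: 3G 3P; the upper station: 2G 1P)
7. 1 guard and 1 prisoner → the upper station.  (the lower station: 2G 2P; the upper station: 3G 2P)
8. 1 guard ← the lower station.  (the lower station: 3G 2P; the upper station: 2G 2P)
9. 1 guard and 1 prisoner → the upper station.  (the lower station: 2G 1P; the upper station: 3G 3P)
10. 1 prisoner ← the lower station.  (the lower station: 2G 2P; the upper station: 3G 2P)
11. 1 guard and 1 prisoner → the upper station.  (the lower station: 1G 1P; the upper station: 4G 3P)
12. 1 guard ← the lower station.  (the lower station: 2G 1P; the upper station: 3G 3P)
13. 1 guard and 1 prisoner → the upper station.  (the lower station: 1G 0P; the upper station: 4G 4P)
14. 1 prisoner ← the lower station.  (the lower station: 1G 1P; the upper station: 4G 3P)
15. 1 guard and 1 prisoner → the upper station.  (the lower station: 0G 0P; the upper station: 5G 4P)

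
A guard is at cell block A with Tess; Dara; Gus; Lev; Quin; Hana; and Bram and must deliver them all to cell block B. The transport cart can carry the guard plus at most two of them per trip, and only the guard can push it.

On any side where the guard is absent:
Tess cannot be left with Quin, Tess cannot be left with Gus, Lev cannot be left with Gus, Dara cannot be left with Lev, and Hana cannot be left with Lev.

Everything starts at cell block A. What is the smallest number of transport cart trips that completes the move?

Counting alone: the guard can take at most 2 across per trip to cell block B, so moving all 7 needs at least 4 loaded trips out, with a return between consecutive ones — at least 7 crossings.
The safety rule pushes this higher. Following every safe sequence of crossings, the most of the 7 that can be at cell block B as the transport cart arrives there on crossing 7 is 6 — never all 7.
So no plan with fewer than 9 crossings exists, and this one achieves 9:
1. Guard goes to cell block B with Lev and Tess.
2. Guard goes back to cell block A alone.
3. Guard goes to cell block B with Dara.
4. Guard goes back to cell block A with Lev.
5. Guard goes to cell block B with Gus and Hana.
6. Guard goes back to cell block A with Tess.
7. Guard goes to cell block B with Bram and Quin.
8. Guard goes back to cell block A alone.
9. Guard goes to cell block B with Lev and Tess.

9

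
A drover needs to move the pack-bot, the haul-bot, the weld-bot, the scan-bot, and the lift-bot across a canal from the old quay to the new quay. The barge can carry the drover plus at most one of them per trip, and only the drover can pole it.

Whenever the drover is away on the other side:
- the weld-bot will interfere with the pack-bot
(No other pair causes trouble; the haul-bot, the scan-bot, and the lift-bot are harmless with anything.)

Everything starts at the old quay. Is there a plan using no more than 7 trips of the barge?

No

Counting alone: the drover can take at most 1 across per trip to the new quay, so moving all 5 needs at least 5 loaded trips out, with a return between consecutive ones — at least 9 crossings.
Since 7 < 9, 7 crossings cannot be enough. (The shortest complete plan in fact takes 9:)
1. Drover goes to the new quay with the pack-bot.  [the old quay: the haul-bot, the lift-bot, the scan-bot, the weld-bot | the new quay: the pack-bot]
2. Drover goes back to the old quay alone.  [the old quay: the haul-bot, the lift-bot, the scan-bot, the weld-bot | the new quay: the pack-bot]
3. Drover goes to the new quay with the haul-bot.  [the old quay: the lift-bot, the scan-bot, the weld-bot | the new quay: the haul-bot, the pack-bot]
4. Drover goes back to the old quay alone.  [the old quay: the lift-bot, the scan-bot, the weld-bot | the new quay: the haul-bot, the pack-bot]
5. Drover goes to the new quay with the scan-bot.  [the old quay: the lift-bot, the weld-bot | the new quay: the haul-bot, the pack-bot, the scan-bot]
6. Drover goes back to the old quay alone.  [the old quay: the lift-bot, the weld-bot | the new quay: the haul-bot, the pack-bot, the scan-bot]
7. Drover goes to the new quay with the lift-bot.  [the old quay: the weld-bot | the new quay: the haul-bot, the lift-bot, the pack-bot, the scan-bot]
8. Drover goes back to the old quay alone.  [the old quay: the weld-bot | the new quay: the haul-bot, the lift-bot, the pack-bot, the scan-bot]
9. Drover goes to the new quay with the weld-bot.  [the old quay: — | the new quay: the haul-bot, the lift-bot, the pack-bot, the scan-bot, the weld-bot]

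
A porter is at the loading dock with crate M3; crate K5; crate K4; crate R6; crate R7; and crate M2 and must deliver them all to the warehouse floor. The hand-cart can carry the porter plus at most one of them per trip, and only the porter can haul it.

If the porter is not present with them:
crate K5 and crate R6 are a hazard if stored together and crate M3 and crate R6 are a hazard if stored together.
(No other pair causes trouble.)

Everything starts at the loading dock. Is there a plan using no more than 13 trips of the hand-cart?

Yes

Yes — this plan uses 13 crossings (≤ 13):
1. Porter goes to the warehouse floor with crate R6.  [the loading dock: crate K4, crate K5, crate M2, crate M3, crate R7 | the warehouse floor: crate R6]
2. Porter goes back to the loading dock alone.  [the loading dock: crate K4, crate K5, crate M2, crate M3, crate R7 | the warehouse floor: crate R6]
3. Porter goes to the warehouse floor with crate M3.  [the loading dock: crate K4, crate K5, crate M2, crate R7 | the warehouse floor: crate M3, crate R6]
4. Porter goes back to the loading dock with crate R6.  [the loading dock: crate K4, crate K5, crate M2, crate R6, crate R7 | the warehouse floor: crate M3]
5. Porter goes to the warehouse floor with crate K5.  [the loading dock: crate K4, crate M2, crate R6, crate R7 | the warehouse floor: crate K5, crate M3]
6. Porter goes back to the loading dock alone.  [the loading dock: crate K4, crate M2, crate R6, crate R7 | the warehouse floor: crate K5, crate M3]
7. Porter goes to the warehouse floor with crate K4.  [the loading dock: crate M2, crate R6, crate R7 | the warehouse floor: crate K4, crate K5, crate M3]
8. Porter goes back to the loading dock alone.  [the loading dock: crate M2, crate R6, crate R7 | the warehouse floor: crate K4, crate K5, crate M3]
9. Porter goes to the warehouse floor with crate R7.  [the loading dock: crate M2, crate R6 | the warehouse floor: crate K4, crate K5, crate M3, crate R7]
10. Porter goes back to the loading dock alone.  [the loading dock: crate M2, crate R6 | the warehouse floor: crate K4, crate K5, crate M3, crate R7]
11. Porter goes to the warehouse floor with crate M2.  [the loading dock: crate R6 | the warehouse floor: crate K4, crate K5, crate M2, crate M3, crate R7]
12. Porter goes back to the loading dock alone.  [the loading dock: crate R6 | the warehouse floor: crate K4, crate K5, crate M2, crate M3, crate R7]
13. Porter goes to the warehouse floor with crate R6.  [the loading dock: — | the warehouse floor: crate K4, crate K5, crate M2, crate M3, crate R6, crate R7]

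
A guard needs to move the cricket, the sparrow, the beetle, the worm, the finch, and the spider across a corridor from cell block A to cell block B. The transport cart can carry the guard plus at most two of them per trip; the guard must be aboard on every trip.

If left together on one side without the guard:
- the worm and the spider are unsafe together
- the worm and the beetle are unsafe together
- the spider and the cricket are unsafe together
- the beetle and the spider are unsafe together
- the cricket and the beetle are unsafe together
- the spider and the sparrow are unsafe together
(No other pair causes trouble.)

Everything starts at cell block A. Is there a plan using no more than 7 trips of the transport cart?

Counting alone: the guard can take at most 2 across per trip to cell block B, so moving all 6 needs at least 3 loaded trips out, with a return between consecutive ones — at least 5 crossings.
The safety rule pushes this higher. Following every safe sequence of crossings, the most of the 6 that can be at cell block B as the transport cart arrives there on crossings 5, 7 is 4, 5 respectively — never all 6.
So the move cannot be finished within 7 crossings. (The shortest complete plan takes 9:)
1. Guard goes to cell block B with the beetle and the spider.  [cell block A: the cricket, the finch, the sparrow, the worm | cell block B: the beetle, the spider]
2. Guard goes back to cell block A with the beetle.  [cell block A: the beetle, the cricket, the finch, the sparrow, the worm | cell block B: the spider]
3. Guard goes to cell block B with the cricket and the worm.  [cell block A: the beetle, the finch, the sparrow | cell block B: the cricket, the spider, the worm]
4. Guard goes back to cell block A with the spider.  [cell block A: the beetle, the finch, the sparrow, the spider | cell block B: the cricket, the worm]
5. Guard goes to cell block B with the beetle and the sparrow.  [cell block A: the finch, the spider | cell block B: the beetle, the cricket, the sparrow, the worm]
6. Guard goes back to cell block A with the beetle.  [cell block A: the beetle, the finch, the spider | cell block B: the cricket, the sparrow, the worm]
7. Guard goes to cell block B with the beetle and the finch.  [cell block A: the spider | cell block B: the beetle, the cricket, the finch, the sparrow, the worm]
8. Guard goes back to cell block A with the beetle.  [cell block A: the beetle, the spider | cell block B: the cricket, the finch, the sparrow, the worm]
9. Guard goes to cell block B with the beetle and the spider.  [cell block A: — | cell block B: the beetle, the cricket, the finch, the sparrow, the spider, the worm]

No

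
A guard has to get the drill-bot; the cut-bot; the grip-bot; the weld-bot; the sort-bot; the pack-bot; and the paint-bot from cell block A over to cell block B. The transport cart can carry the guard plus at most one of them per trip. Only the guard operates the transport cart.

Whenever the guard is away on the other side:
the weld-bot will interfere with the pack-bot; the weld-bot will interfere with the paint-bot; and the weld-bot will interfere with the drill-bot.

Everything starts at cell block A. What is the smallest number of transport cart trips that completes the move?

impossible

Following every safe sequence of crossings from the start, the most of the 7 that can be at cell block B as the transport cart arrives there on crossings 1, 3, 5, 7, 9 is 1, 2, 3, 4, 5 respectively; the best ever achieved is 5 of 7.
From crossing 11 on, no configuration arises that was not already reachable earlier: only 72 distinct safe configurations (who is on which side, and where the transport cart is) can ever be reached, none of them has everyone across, and every continuation just revisits them. So no valid plan exists.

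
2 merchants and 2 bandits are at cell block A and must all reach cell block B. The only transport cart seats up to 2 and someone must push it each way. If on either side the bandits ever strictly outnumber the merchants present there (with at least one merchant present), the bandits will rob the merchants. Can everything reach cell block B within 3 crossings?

No

Counting alone: each trip to cell block B takes at most 2 across and each return brings at least 1 back, so after t trips out (and t−1 returns) at most 2t − (t−1) of the 4 are across; that first reaches 4 at t = 3, so at least 5 crossings are needed.
Since 3 < 5, 3 crossings cannot be enough. (The shortest complete plan in fact takes 5:)
1. 2 bandits → cell block B.  (cell block A: 2M 0B; cell block B: 0M 2B)
2. 1 bandit ← cell block A.  (cell block A: 2M 1B; cell block B: 0M 1B)
3. 2 merchants → cell block B.  (cell block A: 0M 1B; cell block B: 2M 1B)
4. 1 bandit ← cell block A.  (cell block A: 0M 2B; cell block B: 2M 0B)
5. 2 bandits → cell block B.  (cell block A: 0M 0B; cell block B: 2M 2B)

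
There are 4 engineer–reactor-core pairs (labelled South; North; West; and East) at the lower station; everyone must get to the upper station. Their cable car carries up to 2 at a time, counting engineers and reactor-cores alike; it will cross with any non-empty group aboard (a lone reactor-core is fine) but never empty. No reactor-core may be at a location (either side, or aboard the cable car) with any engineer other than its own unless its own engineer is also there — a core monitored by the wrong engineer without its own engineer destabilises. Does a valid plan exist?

No

Following every safe sequence of crossings from the start, the most of the 8 that can be at the upper station as the cable car arrives there on crossings 1, 3, 5 is 2, 3, 4 respectively; the best ever achieved is 4 of 8.
From crossing 7 on, no configuration arises that was not already reachable earlier: only 44 distinct safe configurations (who is on which side, and where the cable car is) can ever be reached, none of them has everyone across, and every continuation just revisits them. So no valid plan exists.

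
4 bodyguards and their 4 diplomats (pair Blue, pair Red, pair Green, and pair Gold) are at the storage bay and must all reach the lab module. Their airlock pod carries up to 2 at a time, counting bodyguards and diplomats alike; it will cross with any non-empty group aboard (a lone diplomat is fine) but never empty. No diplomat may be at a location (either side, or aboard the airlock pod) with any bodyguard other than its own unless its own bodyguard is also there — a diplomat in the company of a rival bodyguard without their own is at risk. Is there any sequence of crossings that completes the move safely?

No

Following every safe sequence of crossings from the start, the most of the 8 that can be at the lab module as the airlock pod arrives there on crossings 1, 3, 5 is 2, 3, 4 respectively; the best ever achieved is 4 of 8.
From crossing 7 on, no configuration arises that was not already reachable earlier: only 44 distinct safe configurations (who is on which side, and where the airlock pod is) can ever be reached, none of them has everyone across, and every continuation just revisits them. So no valid plan exists.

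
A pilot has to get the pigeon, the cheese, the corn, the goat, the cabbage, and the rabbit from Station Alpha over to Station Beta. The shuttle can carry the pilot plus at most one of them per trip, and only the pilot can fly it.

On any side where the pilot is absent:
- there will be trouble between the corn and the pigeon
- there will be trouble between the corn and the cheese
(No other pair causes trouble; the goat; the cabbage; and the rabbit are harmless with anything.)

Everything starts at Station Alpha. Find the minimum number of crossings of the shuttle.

Counting alone: the pilot can take at most 1 across per trip to Station Beta, so moving all 6 needs at least 6 loaded trips out, with a return between consecutive ones — at least 11 crossings.
The safety rule pushes this higher. Following every safe sequence of crossings, the most of the 6 that can be at Station Beta as the shuttle arrives there on crossing 11 is 5 — never all 6.
So no plan with fewer than 13 crossings exists, and this one achieves 13:
1. Pilot goes to Station Beta with the corn.  [Station Alpha: the cabbage, the cheese, the goat, the pigeon, the rabbit | Station Beta: the corn]
2. Pilot goes back to Station Alpha alone.  [Station Alpha: the cabbage, the cheese, the goat, the pigeon, the rabbit | Station Beta: the corn]
3. Pilot goes to Station Beta with the pigeon.  [Station Alpha: the cabbage, the cheese, the goat, the rabbit | Station Beta: the corn, the pigeon]
4. Pilot goes back to Station Alpha with the corn.  [Station Alpha: the cabbage, the cheese, the corn, the goat, the rabbit | Station Beta: the pigeon]
5. Pilot goes to Station Beta with the cheese.  [Station Alpha: the cabbage, the corn, the goat, the rabbit | Station Beta: the cheese, the pigeon]
6. Pilot goes back to Station Alpha alone.  [Station Alpha: the cabbage, the corn, the goat, the rabbit | Station Beta: the cheese, the pigeon]
7. Pilot goes to Station Beta with the goat.  [Station Alpha: the cabbage, the corn, the rabbit | Station Beta: the cheese, the goat, the pigeon]
8. Pilot goes back to Station Alpha alone.  [Station Alpha: the cabbage, the corn, the rabbit | Station Beta: the cheese, the goat, the pigeon]
9. Pilot goes to Station Beta with the cabbage.  [Station Alpha: the corn, the rabbit | Station Beta: the cabbage, the cheese, the goat, the pigeon]
10. Pilot goes back to Station Alpha alone.  [Station Alpha: the corn, the rabbit | Station Beta: the cabbage, the cheese, the goat, the pigeon]
11. Pilot goes to Station Beta with the rabbit.  [Station Alpha: the corn | Station Beta: the cabbage, the cheese, the goat, the pigeon, the rabbit]
12. Pilot goes back to Station Alpha alone.  [Station Alpha: the corn | Station Beta: the cabbage, the cheese, the goat, the pigeon, the rabbit]
13. Pilot goes to Station Beta with the corn.  [Station Alpha: — | Station Beta: the cabbage, the cheese, the corn, the goat, the pigeon, the rabbit]

13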